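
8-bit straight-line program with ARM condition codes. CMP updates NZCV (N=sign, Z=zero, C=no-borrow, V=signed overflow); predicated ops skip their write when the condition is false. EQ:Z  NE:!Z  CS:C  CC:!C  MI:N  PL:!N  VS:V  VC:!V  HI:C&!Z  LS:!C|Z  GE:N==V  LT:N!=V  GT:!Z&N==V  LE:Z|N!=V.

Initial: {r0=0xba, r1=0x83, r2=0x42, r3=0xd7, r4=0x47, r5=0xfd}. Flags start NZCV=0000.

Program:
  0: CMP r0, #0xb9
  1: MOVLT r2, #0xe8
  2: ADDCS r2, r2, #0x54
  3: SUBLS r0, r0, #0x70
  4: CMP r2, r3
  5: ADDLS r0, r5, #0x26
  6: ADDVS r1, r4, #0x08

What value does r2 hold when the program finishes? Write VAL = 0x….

0: ✓ CMP  NZCV=0010
1: · MOVLT
2: ✓ ADDCS  r2←0x96
3: · SUBLS
4: ✓ CMP  NZCV=1000
5: ✓ ADDLS  r0←0x23
6: · ADDVS

VAL = 0x96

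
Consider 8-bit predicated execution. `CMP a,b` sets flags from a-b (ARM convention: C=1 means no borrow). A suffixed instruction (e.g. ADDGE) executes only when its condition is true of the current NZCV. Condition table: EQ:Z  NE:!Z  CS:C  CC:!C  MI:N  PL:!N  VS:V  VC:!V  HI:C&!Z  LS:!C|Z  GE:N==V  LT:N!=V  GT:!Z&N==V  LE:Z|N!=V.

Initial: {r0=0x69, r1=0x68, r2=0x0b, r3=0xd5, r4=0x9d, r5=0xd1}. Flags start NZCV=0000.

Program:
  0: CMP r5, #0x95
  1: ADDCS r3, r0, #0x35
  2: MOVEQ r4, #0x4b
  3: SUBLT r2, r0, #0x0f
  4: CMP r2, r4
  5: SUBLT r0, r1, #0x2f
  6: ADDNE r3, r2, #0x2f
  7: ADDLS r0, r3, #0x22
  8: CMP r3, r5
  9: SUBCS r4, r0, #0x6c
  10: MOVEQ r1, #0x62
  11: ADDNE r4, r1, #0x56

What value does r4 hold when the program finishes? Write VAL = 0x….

0: ✓ CMP  NZCV=0010
1: ✓ ADDCS  r3←0x9e
2: · MOVEQ
3: · SUBLT
4: ✓ CMP  NZCV=0000
5: · SUBLT
6: ✓ ADDNE  r3←0x3a
7: ✓ ADDLS  r0←0x5c
8: ✓ CMP  NZCV=0000
9: · SUBCS
10: · MOVEQ
11: ✓ ADDNE  r4←0xbe

VAL = 0xbe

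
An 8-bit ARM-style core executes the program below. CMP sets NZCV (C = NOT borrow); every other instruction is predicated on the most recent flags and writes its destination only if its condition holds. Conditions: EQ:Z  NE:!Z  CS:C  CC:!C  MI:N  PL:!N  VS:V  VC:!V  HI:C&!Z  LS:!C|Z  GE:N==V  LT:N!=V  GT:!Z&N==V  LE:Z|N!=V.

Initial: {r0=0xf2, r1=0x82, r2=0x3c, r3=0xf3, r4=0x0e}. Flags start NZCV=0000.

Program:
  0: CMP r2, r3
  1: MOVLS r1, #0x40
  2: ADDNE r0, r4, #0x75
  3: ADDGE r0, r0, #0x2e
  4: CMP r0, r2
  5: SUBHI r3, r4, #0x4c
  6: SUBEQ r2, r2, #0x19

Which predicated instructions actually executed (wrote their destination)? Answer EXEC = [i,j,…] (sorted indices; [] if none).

0: ✓ CMP  NZCV=0000
1: ✓ MOVLS  r1←0x40
2: ✓ ADDNE  r0←0x83
3: ✓ ADDGE  r0←0xb1
4: ✓ CMP  NZCV=0011
5: ✓ SUBHI  r3←0xc2
6: · SUBEQ

EXEC = [1,2,3,5]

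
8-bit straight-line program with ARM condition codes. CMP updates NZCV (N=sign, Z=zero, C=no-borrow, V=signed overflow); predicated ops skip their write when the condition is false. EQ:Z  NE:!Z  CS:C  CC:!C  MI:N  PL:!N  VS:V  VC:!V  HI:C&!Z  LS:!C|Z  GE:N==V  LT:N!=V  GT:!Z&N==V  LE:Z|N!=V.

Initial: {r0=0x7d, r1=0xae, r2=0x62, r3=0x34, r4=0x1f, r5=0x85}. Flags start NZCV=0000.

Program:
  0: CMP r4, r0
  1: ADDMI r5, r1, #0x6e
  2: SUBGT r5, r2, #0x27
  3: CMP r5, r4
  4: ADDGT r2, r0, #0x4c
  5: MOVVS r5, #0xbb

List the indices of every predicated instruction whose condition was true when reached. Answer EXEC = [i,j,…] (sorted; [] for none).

0: ✓ CMP  NZCV=1000
1: ✓ ADDMI  r5←0x1c
2: · SUBGT
3: ✓ CMP  NZCV=1000
4: · ADDGT
5: · MOVVS

EXEC = [1]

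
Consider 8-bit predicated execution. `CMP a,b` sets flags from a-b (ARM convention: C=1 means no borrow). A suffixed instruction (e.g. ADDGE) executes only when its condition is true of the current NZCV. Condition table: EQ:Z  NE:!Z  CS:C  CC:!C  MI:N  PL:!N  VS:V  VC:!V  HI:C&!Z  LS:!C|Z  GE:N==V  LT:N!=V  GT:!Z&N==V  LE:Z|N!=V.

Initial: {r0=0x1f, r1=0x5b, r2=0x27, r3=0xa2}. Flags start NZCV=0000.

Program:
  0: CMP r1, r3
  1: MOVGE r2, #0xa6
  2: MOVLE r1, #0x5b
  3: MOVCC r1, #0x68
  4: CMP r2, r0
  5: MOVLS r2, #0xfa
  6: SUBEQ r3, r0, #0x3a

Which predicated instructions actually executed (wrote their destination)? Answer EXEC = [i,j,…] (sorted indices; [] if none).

0: ✓ CMP  NZCV=1001
1: ✓ MOVGE  r2←0xa6
2: · MOVLE
3: ✓ MOVCC  r1←0x68
4: ✓ CMP  NZCV=1010
5: · MOVLS
6: · SUBEQ

EXEC = [1,3]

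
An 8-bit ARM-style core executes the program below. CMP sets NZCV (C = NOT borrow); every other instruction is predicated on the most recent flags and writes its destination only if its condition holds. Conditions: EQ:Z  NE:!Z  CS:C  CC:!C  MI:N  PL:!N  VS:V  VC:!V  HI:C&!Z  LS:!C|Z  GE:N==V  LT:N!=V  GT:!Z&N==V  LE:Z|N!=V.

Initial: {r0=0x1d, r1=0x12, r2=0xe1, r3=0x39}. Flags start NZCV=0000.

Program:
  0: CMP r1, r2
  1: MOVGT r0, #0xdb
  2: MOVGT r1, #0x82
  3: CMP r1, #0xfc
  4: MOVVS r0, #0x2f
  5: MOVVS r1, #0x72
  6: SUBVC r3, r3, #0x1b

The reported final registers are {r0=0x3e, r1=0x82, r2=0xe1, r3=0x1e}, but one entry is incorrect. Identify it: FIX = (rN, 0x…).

FIX = (r0, 0xdb)

[0] flags=0000 → (cmp)
[1] flags=0000 GT?T → r0=0xdb
[2] flags=0000 GT?T → r1=0x82
[3] flags=1000 → (cmp)
[4] flags=1000 VS?F → skip
[5] flags=1000 VS?F → skip
[6] flags=1000 VC?T → r3=0x1e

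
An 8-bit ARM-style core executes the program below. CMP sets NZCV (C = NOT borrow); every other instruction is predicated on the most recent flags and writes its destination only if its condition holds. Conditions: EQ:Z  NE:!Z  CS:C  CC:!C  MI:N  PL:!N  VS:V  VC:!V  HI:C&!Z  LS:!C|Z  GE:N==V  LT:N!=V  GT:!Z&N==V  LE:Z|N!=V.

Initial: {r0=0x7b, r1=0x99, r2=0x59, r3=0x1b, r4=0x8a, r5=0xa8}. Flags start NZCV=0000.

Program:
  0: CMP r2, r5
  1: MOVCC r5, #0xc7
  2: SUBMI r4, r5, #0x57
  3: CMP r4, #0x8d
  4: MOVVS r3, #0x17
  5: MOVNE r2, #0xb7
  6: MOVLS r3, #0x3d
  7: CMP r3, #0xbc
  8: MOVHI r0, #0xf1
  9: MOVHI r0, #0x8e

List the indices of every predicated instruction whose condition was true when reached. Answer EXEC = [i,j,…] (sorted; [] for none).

EXEC = [1,2,4,5,6]

0: ✓ CMP  NZCV=1001
1: ✓ MOVCC  r5←0xc7
2: ✓ SUBMI  r4←0x70
3: ✓ CMP  NZCV=1001
4: ✓ MOVVS  r3←0x17
5: ✓ MOVNE  r2←0xb7
6: ✓ MOVLS  r3←0x3d
7: ✓ CMP  NZCV=1001
8: · MOVHI
9: · MOVHI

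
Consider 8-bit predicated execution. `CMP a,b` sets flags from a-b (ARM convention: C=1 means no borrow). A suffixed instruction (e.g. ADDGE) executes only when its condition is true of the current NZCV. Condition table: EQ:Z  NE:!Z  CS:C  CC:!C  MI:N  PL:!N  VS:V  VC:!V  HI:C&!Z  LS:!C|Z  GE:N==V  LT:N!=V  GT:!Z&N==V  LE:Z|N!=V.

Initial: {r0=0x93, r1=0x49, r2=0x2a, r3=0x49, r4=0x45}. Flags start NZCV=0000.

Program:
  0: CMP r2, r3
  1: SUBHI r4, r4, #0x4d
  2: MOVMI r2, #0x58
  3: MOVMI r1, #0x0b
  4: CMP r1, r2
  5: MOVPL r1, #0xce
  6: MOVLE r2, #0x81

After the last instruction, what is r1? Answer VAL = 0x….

[0] flags=1000 → (cmp)
[1] flags=1000 HI?F → skip
[2] flags=1000 MI?T → r2=0x58
[3] flags=1000 MI?T → r1=0x0b
[4] flags=1000 → (cmp)
[5] flags=1000 PL?F → skip
[6] flags=1000 LE?T → r2=0x81

VAL = 0x0b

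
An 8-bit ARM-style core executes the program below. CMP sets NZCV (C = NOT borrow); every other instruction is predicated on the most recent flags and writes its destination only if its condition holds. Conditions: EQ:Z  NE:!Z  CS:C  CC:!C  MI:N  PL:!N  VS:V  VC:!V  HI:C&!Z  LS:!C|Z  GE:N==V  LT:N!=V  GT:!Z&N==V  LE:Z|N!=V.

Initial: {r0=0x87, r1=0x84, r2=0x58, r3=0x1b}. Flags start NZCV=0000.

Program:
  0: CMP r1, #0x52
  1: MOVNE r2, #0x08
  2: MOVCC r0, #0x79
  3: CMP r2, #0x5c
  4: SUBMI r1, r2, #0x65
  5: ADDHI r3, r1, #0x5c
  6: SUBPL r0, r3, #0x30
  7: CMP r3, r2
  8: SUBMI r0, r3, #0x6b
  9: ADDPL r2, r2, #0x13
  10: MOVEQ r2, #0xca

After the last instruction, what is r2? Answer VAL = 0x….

VAL = 0x1b

[0] flags=0011 → (cmp)
[1] flags=0011 NE?T → r2=0x08
[2] flags=0011 CC?F → skip
[3] flags=1000 → (cmp)
[4] flags=1000 MI?T → r1=0xa3
[5] flags=1000 HI?F → skip
[6] flags=1000 PL?F → skip
[7] flags=0010 → (cmp)
[8] flags=0010 MI?F → skip
[9] flags=0010 PL?T → r2=0x1b
[10] flags=0010 EQ?F → skip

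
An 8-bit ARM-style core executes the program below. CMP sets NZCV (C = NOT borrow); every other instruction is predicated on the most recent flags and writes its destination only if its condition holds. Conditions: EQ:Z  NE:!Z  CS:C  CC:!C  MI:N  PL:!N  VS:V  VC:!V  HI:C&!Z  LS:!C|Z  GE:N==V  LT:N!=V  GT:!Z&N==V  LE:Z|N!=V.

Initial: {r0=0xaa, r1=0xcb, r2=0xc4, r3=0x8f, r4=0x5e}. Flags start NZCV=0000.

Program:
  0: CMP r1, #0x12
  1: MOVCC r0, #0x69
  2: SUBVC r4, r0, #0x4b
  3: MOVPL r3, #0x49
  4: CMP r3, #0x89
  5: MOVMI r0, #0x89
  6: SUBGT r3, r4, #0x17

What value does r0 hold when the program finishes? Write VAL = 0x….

VAL = 0xaa

0: ✓ CMP  NZCV=1010
1: · MOVCC
2: ✓ SUBVC  r4←0x5f
3: · MOVPL
4: ✓ CMP  NZCV=0010
5: · MOVMI
6: ✓ SUBGT  r3←0x48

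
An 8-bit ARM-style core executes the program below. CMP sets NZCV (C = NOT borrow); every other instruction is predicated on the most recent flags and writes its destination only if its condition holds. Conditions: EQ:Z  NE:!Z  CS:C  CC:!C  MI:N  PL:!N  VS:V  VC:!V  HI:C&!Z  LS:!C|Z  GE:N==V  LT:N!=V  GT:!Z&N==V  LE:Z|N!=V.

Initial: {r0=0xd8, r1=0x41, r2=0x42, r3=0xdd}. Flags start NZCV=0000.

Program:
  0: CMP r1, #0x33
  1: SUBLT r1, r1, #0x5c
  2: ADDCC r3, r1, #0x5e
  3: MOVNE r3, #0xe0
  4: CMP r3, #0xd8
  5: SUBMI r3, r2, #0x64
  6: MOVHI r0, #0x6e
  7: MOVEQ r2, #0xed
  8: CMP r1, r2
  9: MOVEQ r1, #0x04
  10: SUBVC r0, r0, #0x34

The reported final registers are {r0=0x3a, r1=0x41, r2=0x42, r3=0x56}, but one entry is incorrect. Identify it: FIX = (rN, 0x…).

0: ✓ CMP  NZCV=0010
1: · SUBLT
2: · ADDCC
3: ✓ MOVNE  r3←0xe0
4: ✓ CMP  NZCV=0010
5: · SUBMI
6: ✓ MOVHI  r0←0x6e
7: · MOVEQ
8: ✓ CMP  NZCV=1000
9: · MOVEQ
10: ✓ SUBVC  r0←0x3a

FIX = (r3, 0xe0)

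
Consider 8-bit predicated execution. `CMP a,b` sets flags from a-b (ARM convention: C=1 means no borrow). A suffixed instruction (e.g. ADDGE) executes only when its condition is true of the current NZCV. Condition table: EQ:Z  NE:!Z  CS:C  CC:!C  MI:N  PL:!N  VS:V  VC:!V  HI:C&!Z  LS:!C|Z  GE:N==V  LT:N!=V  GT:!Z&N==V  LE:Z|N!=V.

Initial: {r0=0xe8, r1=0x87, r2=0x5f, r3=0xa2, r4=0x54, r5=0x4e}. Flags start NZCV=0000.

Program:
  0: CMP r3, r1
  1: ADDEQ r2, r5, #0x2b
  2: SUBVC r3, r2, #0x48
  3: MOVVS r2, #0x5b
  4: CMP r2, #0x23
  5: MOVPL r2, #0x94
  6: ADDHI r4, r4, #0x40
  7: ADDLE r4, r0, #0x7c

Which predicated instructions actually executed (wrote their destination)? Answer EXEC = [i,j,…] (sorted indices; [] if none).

[0] flags=0010 → (cmp)
[1] flags=0010 EQ?F → skip
[2] flags=0010 VC?T → r3=0x17
[3] flags=0010 VS?F → skip
[4] flags=0010 → (cmp)
[5] flags=0010 PL?T → r2=0x94
[6] flags=0010 HI?T → r4=0x94
[7] flags=0010 LE?F → skip

EXEC = [2,5,6]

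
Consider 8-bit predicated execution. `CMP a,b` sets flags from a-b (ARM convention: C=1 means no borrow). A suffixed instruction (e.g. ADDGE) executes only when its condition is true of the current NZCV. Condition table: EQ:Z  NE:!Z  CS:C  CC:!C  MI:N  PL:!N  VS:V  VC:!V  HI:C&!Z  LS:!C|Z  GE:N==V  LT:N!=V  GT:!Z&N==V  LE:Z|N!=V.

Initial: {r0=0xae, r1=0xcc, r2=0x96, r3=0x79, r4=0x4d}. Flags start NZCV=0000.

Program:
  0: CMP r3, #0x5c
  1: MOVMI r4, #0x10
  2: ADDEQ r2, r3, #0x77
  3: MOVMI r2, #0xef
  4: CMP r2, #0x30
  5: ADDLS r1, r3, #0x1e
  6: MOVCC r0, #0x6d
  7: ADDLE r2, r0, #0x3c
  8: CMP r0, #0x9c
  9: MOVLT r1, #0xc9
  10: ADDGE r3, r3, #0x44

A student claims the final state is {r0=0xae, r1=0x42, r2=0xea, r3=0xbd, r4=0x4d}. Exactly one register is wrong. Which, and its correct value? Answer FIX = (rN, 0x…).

[0] flags=0010 → (cmp)
[1] flags=0010 MI?F → skip
[2] flags=0010 EQ?F → skip
[3] flags=0010 MI?F → skip
[4] flags=0011 → (cmp)
[5] flags=0011 LS?F → skip
[6] flags=0011 CC?F → skip
[7] flags=0011 LE?T → r2=0xea
[8] flags=0010 → (cmp)
[9] flags=0010 LT?F → skip
[10] flags=0010 GE?T → r3=0xbd

FIX = (r1, 0xcc)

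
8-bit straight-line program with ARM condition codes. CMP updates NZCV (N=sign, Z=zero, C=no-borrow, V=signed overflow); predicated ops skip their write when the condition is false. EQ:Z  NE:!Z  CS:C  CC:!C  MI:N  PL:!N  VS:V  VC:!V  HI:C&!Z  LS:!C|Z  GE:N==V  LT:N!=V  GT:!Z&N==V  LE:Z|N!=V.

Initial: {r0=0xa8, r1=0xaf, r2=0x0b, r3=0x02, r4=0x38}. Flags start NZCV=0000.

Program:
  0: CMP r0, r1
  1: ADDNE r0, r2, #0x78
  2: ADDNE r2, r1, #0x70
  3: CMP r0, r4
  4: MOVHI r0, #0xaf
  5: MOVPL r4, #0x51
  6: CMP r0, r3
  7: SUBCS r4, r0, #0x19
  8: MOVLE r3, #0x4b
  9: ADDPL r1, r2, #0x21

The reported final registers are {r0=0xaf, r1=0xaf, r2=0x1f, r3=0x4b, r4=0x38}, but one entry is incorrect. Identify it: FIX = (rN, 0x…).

0: ✓ CMP  NZCV=1000
1: ✓ ADDNE  r0←0x83
2: ✓ ADDNE  r2←0x1f
3: ✓ CMP  NZCV=0011
4: ✓ MOVHI  r0←0xaf
5: ✓ MOVPL  r4←0x51
6: ✓ CMP  NZCV=1010
7: ✓ SUBCS  r4←0x96
8: ✓ MOVLE  r3←0x4b
9: · ADDPL

FIX = (r4, 0x96)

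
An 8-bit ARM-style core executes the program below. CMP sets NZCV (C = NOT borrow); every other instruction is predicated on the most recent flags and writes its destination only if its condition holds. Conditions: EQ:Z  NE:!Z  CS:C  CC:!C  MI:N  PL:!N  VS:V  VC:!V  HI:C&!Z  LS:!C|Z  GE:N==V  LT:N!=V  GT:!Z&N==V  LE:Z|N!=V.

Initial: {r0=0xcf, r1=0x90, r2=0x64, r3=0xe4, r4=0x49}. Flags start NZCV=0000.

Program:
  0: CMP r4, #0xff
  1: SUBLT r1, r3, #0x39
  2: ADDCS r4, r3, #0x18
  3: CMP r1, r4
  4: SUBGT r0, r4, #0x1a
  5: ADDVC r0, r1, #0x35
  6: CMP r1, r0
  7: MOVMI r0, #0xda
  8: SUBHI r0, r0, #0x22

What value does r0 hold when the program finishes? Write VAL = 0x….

VAL = 0xda

0: ✓ CMP  NZCV=0000
1: · SUBLT
2: · ADDCS
3: ✓ CMP  NZCV=0011
4: · SUBGT
5: · ADDVC
6: ✓ CMP  NZCV=1000
7: ✓ MOVMI  r0←0xda
8: · SUBHI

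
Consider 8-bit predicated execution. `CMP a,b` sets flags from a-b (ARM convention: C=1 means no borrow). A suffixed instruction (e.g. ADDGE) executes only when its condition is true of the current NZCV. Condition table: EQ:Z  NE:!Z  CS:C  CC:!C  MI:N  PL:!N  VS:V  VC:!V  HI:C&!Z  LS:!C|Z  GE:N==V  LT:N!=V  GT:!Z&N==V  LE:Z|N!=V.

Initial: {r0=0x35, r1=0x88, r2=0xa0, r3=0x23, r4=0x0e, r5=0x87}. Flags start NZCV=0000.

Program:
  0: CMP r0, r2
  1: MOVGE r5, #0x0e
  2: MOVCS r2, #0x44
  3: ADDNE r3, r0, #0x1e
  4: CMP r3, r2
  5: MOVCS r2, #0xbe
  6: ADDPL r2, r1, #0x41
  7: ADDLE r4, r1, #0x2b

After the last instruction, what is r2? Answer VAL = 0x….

VAL = 0xa0

[0] flags=1001 → (cmp)
[1] flags=1001 GE?T → r5=0x0e
[2] flags=1001 CS?F → skip
[3] flags=1001 NE?T → r3=0x53
[4] flags=1001 → (cmp)
[5] flags=1001 CS?F → skip
[6] flags=1001 PL?F → skip
[7] flags=1001 LE?F → skip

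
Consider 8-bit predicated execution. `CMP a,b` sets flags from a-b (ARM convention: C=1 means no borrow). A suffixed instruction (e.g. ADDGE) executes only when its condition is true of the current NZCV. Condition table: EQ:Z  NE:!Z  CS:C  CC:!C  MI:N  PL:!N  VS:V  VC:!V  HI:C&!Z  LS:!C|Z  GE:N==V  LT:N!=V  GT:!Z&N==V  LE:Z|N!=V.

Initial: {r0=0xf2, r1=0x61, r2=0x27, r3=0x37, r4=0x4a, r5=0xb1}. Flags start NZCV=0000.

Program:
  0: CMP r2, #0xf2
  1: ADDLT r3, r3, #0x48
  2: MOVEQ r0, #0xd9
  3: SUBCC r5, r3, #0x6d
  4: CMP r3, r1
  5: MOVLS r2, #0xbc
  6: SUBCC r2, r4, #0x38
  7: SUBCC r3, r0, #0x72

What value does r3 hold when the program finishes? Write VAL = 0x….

0: ✓ CMP  NZCV=0000
1: · ADDLT
2: · MOVEQ
3: ✓ SUBCC  r5←0xca
4: ✓ CMP  NZCV=1000
5: ✓ MOVLS  r2←0xbc
6: ✓ SUBCC  r2←0x12
7: ✓ SUBCC  r3←0x80

VAL = 0x80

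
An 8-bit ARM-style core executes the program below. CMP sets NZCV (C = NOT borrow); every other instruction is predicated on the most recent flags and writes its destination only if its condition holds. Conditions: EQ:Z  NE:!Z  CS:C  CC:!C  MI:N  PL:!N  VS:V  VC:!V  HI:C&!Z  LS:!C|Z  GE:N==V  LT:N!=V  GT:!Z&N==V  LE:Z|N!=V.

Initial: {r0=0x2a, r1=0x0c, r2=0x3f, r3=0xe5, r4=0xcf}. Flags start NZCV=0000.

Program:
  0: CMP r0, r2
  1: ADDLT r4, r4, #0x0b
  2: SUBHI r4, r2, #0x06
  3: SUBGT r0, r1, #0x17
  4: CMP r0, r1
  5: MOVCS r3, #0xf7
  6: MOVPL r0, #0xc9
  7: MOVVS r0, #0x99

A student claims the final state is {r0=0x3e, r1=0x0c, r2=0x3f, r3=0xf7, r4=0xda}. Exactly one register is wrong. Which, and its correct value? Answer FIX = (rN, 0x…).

FIX = (r0, 0xc9)

[0] flags=1000 → (cmp)
[1] flags=1000 LT?T → r4=0xda
[2] flags=1000 HI?F → skip
[3] flags=1000 GT?F → skip
[4] flags=0010 → (cmp)
[5] flags=0010 CS?T → r3=0xf7
[6] flags=0010 PL?T → r0=0xc9
[7] flags=0010 VS?F → skip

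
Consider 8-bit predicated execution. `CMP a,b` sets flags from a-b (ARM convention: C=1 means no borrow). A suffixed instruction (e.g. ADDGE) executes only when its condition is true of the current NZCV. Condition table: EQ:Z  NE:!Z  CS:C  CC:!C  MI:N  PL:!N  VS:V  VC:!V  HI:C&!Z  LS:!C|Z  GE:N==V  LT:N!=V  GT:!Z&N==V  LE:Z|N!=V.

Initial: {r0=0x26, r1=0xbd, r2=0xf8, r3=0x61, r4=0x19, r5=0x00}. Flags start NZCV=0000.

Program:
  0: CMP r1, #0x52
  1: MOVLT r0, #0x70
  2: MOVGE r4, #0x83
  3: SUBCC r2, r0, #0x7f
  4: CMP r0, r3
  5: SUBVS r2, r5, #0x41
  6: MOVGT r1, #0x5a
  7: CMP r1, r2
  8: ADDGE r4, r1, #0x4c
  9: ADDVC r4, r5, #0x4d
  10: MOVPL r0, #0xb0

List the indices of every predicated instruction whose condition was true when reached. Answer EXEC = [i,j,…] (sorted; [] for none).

0: ✓ CMP  NZCV=0011
1: ✓ MOVLT  r0←0x70
2: · MOVGE
3: · SUBCC
4: ✓ CMP  NZCV=0010
5: · SUBVS
6: ✓ MOVGT  r1←0x5a
7: ✓ CMP  NZCV=0000
8: ✓ ADDGE  r4←0xa6
9: ✓ ADDVC  r4←0x4d
10: ✓ MOVPL  r0←0xb0

EXEC = [1,6,8,9,10]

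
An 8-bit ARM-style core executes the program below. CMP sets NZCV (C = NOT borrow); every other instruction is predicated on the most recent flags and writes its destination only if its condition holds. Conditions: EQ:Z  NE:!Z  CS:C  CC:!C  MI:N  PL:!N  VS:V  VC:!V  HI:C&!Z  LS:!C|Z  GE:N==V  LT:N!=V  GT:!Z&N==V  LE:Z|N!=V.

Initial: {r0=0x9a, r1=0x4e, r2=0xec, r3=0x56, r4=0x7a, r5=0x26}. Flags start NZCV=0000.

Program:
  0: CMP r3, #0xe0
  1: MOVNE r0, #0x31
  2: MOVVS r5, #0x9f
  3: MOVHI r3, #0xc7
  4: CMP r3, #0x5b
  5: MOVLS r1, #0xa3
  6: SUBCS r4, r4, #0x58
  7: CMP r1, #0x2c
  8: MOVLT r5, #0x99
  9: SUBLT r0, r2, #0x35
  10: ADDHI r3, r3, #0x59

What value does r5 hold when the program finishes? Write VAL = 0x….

[0] flags=0000 → (cmp)
[1] flags=0000 NE?T → r0=0x31
[2] flags=0000 VS?F → skip
[3] flags=0000 HI?F → skip
[4] flags=1000 → (cmp)
[5] flags=1000 LS?T → r1=0xa3
[6] flags=1000 CS?F → skip
[7] flags=0011 → (cmp)
[8] flags=0011 LT?T → r5=0x99
[9] flags=0011 LT?T → r0=0xb7
[10] flags=0011 HI?T → r3=0xaf

VAL = 0x99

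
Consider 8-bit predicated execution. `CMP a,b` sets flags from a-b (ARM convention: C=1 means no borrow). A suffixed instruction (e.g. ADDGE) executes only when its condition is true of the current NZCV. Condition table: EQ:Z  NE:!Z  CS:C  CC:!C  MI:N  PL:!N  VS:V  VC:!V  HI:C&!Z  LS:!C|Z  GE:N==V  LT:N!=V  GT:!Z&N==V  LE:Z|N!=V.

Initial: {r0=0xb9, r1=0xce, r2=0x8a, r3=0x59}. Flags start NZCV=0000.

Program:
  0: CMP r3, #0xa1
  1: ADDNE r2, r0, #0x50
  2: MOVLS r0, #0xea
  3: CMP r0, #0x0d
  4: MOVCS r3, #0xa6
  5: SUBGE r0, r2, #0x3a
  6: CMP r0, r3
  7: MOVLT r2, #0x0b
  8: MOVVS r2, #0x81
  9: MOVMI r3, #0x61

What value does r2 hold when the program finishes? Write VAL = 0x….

[0] flags=1001 → (cmp)
[1] flags=1001 NE?T → r2=0x09
[2] flags=1001 LS?T → r0=0xea
[3] flags=1010 → (cmp)
[4] flags=1010 CS?T → r3=0xa6
[5] flags=1010 GE?F → skip
[6] flags=0010 → (cmp)
[7] flags=0010 LT?F → skip
[8] flags=0010 VS?F → skip
[9] flags=0010 MI?F → skip

VAL = 0x09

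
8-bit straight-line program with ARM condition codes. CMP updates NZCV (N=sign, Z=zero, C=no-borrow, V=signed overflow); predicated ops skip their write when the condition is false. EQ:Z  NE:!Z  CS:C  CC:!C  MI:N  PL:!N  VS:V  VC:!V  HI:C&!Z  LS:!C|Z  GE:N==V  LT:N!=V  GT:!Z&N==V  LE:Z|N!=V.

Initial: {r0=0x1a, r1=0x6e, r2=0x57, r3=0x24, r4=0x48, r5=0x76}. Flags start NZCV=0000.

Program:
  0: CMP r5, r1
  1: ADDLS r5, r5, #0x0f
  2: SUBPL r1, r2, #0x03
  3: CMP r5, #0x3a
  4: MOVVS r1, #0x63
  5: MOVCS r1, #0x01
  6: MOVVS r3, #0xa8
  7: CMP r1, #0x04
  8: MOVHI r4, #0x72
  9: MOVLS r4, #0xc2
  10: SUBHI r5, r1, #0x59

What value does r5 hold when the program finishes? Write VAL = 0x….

0: ✓ CMP  NZCV=0010
1: · ADDLS
2: ✓ SUBPL  r1←0x54
3: ✓ CMP  NZCV=0010
4: · MOVVS
5: ✓ MOVCS  r1←0x01
6: · MOVVS
7: ✓ CMP  NZCV=1000
8: · MOVHI
9: ✓ MOVLS  r4←0xc2
10: · SUBHI

VAL = 0x76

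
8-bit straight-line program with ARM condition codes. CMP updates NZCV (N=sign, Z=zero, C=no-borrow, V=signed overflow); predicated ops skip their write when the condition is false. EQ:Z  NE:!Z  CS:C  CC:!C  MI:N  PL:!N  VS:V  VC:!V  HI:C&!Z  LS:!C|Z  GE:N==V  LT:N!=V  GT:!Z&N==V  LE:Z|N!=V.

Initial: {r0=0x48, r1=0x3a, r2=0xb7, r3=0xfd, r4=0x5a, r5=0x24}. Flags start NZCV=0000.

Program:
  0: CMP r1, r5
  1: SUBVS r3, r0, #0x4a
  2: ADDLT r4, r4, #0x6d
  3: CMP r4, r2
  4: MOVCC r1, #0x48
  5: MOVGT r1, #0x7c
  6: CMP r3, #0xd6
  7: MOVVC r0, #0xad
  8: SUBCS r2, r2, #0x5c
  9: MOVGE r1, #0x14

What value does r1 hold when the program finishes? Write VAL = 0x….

VAL = 0x14

0: ✓ CMP  NZCV=0010
1: · SUBVS
2: · ADDLT
3: ✓ CMP  NZCV=1001
4: ✓ MOVCC  r1←0x48
5: ✓ MOVGT  r1←0x7c
6: ✓ CMP  NZCV=0010
7: ✓ MOVVC  r0←0xad
8: ✓ SUBCS  r2←0x5b
9: ✓ MOVGE  r1←0x14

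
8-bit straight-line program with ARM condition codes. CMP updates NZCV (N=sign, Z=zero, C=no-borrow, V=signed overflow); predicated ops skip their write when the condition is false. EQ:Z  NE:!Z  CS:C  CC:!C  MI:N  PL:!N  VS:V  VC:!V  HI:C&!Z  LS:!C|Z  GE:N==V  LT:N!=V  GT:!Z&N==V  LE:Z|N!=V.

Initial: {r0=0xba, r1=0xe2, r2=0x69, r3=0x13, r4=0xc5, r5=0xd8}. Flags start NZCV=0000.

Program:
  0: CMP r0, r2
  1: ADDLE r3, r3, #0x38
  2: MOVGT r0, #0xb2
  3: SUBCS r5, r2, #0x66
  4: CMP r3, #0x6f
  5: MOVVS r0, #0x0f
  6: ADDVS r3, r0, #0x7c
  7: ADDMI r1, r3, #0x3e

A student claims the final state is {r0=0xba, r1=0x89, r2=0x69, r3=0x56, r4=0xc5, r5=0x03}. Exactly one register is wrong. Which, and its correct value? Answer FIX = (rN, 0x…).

FIX = (r3, 0x4b)

[0] flags=0011 → (cmp)
[1] flags=0011 LE?T → r3=0x4b
[2] flags=0011 GT?F → skip
[3] flags=0011 CS?T → r5=0x03
[4] flags=1000 → (cmp)
[5] flags=1000 VS?F → skip
[6] flags=1000 VS?F → skip
[7] flags=1000 MI?T → r1=0x89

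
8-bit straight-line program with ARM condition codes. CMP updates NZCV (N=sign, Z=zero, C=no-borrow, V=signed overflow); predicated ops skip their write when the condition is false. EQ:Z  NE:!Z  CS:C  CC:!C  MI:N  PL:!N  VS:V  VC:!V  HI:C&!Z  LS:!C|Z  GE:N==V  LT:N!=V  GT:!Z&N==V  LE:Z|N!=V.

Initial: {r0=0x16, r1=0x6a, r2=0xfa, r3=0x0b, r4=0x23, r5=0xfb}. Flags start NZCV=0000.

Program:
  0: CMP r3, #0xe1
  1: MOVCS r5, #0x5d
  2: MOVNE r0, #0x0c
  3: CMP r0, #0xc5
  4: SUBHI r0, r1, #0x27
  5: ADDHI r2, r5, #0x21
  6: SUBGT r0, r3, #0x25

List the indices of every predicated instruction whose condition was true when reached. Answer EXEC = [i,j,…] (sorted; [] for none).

EXEC = [2,6]

0: ✓ CMP  NZCV=0000
1: · MOVCS
2: ✓ MOVNE  r0←0x0c
3: ✓ CMP  NZCV=0000
4: · SUBHI
5: · ADDHI
6: ✓ SUBGT  r0←0xe6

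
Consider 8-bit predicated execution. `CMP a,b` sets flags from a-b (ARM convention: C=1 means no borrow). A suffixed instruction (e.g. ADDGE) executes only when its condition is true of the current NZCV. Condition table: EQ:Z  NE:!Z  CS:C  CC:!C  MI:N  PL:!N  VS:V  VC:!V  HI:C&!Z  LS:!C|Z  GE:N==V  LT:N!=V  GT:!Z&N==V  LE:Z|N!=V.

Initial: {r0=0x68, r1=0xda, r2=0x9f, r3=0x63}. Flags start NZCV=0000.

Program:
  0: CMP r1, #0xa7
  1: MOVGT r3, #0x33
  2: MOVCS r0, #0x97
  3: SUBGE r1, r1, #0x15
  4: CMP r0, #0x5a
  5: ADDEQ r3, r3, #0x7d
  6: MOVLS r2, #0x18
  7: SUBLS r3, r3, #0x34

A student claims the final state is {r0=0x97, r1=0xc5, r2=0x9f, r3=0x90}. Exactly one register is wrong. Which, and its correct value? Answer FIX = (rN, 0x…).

0: ✓ CMP  NZCV=0010
1: ✓ MOVGT  r3←0x33
2: ✓ MOVCS  r0←0x97
3: ✓ SUBGE  r1←0xc5
4: ✓ CMP  NZCV=0011
5: · ADDEQ
6: · MOVLS
7: · SUBLS

FIX = (r3, 0x33)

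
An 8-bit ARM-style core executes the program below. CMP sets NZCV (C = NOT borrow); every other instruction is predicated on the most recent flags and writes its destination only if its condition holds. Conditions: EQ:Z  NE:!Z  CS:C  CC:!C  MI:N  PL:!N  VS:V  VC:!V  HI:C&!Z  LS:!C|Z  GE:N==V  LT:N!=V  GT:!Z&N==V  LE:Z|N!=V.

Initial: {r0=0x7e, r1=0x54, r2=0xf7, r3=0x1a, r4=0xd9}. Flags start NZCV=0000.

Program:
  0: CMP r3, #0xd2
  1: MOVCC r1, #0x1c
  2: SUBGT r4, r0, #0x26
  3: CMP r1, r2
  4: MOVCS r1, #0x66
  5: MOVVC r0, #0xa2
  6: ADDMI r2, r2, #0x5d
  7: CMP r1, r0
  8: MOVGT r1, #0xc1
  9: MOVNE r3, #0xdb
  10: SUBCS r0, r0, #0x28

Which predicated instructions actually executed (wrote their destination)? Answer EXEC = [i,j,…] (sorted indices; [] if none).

EXEC = [1,2,5,8,9]

[0] flags=0000 → (cmp)
[1] flags=0000 CC?T → r1=0x1c
[2] flags=0000 GT?T → r4=0x58
[3] flags=0000 → (cmp)
[4] flags=0000 CS?F → skip
[5] flags=0000 VC?T → r0=0xa2
[6] flags=0000 MI?F → skip
[7] flags=0000 → (cmp)
[8] flags=0000 GT?T → r1=0xc1
[9] flags=0000 NE?T → r3=0xdb
[10] flags=0000 CS?F → skip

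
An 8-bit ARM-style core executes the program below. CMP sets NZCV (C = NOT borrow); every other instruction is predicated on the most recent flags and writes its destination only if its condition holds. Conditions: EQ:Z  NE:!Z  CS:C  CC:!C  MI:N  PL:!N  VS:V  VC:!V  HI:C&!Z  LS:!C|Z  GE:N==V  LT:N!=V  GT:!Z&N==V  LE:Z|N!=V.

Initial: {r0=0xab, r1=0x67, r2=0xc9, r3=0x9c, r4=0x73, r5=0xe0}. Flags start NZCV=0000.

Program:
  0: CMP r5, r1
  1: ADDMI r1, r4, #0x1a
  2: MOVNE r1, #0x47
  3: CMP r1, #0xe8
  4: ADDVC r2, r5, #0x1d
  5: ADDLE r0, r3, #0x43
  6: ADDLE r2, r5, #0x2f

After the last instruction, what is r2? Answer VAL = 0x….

[0] flags=0011 → (cmp)
[1] flags=0011 MI?F → skip
[2] flags=0011 NE?T → r1=0x47
[3] flags=0000 → (cmp)
[4] flags=0000 VC?T → r2=0xfd
[5] flags=0000 LE?F → skip
[6] flags=0000 LE?F → skip

VAL = 0xfd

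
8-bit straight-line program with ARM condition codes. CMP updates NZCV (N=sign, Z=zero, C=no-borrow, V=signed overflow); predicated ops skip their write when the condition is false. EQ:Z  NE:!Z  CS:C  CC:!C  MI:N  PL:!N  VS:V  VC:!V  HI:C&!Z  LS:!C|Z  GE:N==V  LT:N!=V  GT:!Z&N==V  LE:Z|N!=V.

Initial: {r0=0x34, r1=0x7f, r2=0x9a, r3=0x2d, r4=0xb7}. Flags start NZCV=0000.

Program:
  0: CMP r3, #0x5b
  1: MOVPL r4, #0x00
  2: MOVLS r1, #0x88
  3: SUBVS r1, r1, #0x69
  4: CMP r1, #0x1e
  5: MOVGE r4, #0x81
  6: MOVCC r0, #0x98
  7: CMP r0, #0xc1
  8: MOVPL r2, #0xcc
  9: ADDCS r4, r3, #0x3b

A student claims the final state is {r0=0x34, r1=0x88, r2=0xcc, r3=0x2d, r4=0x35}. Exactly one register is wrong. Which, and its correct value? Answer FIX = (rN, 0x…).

FIX = (r4, 0xb7)

[0] flags=1000 → (cmp)
[1] flags=1000 PL?F → skip
[2] flags=1000 LS?T → r1=0x88
[3] flags=1000 VS?F → skip
[4] flags=0011 → (cmp)
[5] flags=0011 GE?F → skip
[6] flags=0011 CC?F → skip
[7] flags=0000 → (cmp)
[8] flags=0000 PL?T → r2=0xcc
[9] flags=0000 CS?F → skip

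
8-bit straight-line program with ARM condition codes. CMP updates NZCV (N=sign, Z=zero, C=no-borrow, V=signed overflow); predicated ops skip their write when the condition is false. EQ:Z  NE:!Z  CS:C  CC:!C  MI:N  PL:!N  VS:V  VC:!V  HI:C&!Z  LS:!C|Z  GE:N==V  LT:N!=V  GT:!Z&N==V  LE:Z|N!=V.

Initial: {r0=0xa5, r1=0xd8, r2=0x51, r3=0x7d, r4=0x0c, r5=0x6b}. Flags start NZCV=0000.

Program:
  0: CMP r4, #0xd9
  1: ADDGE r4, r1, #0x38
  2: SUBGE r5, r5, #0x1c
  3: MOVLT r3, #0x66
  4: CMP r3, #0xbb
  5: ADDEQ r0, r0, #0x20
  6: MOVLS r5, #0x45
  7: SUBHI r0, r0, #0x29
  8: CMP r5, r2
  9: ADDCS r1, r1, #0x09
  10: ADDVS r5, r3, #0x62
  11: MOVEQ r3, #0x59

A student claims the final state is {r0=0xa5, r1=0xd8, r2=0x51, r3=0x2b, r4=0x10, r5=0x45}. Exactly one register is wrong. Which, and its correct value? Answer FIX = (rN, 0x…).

0: ✓ CMP  NZCV=0000
1: ✓ ADDGE  r4←0x10
2: ✓ SUBGE  r5←0x4f
3: · MOVLT
4: ✓ CMP  NZCV=1001
5: · ADDEQ
6: ✓ MOVLS  r5←0x45
7: · SUBHI
8: ✓ CMP  NZCV=1000
9: · ADDCS
10: · ADDVS
11: · MOVEQ

FIX = (r3, 0x7d)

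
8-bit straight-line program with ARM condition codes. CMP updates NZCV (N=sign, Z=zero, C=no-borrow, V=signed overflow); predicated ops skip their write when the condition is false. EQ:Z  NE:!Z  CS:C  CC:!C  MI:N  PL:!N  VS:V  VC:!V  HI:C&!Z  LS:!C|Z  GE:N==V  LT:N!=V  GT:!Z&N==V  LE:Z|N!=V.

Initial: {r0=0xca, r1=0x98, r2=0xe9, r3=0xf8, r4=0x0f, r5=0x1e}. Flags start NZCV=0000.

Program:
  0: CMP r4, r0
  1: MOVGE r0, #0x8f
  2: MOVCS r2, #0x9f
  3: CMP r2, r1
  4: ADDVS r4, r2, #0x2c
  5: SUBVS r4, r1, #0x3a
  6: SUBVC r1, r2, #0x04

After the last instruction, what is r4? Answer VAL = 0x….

VAL = 0x0f

0: ✓ CMP  NZCV=0000
1: ✓ MOVGE  r0←0x8f
2: · MOVCS
3: ✓ CMP  NZCV=0010
4: · ADDVS
5: · SUBVS
6: ✓ SUBVC  r1←0xe5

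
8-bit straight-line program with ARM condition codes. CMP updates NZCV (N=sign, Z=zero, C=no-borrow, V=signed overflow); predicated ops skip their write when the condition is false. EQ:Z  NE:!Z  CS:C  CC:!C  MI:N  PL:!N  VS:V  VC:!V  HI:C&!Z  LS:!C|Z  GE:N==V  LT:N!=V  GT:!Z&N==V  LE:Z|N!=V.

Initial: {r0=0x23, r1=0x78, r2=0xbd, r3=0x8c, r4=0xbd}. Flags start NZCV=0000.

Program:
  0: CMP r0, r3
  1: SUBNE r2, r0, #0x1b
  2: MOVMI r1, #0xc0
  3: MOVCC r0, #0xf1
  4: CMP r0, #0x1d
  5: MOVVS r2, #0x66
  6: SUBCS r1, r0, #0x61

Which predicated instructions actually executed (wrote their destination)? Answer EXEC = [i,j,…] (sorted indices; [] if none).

0: ✓ CMP  NZCV=1001
1: ✓ SUBNE  r2←0x08
2: ✓ MOVMI  r1←0xc0
3: ✓ MOVCC  r0←0xf1
4: ✓ CMP  NZCV=1010
5: · MOVVS
6: ✓ SUBCS  r1←0x90

EXEC = [1,2,3,6]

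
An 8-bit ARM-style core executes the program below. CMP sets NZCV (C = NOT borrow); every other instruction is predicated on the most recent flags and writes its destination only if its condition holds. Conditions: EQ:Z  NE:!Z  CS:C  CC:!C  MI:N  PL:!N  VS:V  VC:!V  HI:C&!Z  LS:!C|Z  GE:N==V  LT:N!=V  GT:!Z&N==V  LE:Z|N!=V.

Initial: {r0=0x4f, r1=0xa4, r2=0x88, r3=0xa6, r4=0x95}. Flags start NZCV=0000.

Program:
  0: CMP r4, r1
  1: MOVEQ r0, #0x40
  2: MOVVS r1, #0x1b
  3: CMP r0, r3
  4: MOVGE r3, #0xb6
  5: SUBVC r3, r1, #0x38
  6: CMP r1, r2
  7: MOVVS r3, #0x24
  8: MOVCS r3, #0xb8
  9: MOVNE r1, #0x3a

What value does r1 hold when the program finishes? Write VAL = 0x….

[0] flags=1000 → (cmp)
[1] flags=1000 EQ?F → skip
[2] flags=1000 VS?F → skip
[3] flags=1001 → (cmp)
[4] flags=1001 GE?T → r3=0xb6
[5] flags=1001 VC?F → skip
[6] flags=0010 → (cmp)
[7] flags=0010 VS?F → skip
[8] flags=0010 CS?T → r3=0xb8
[9] flags=0010 NE?T → r1=0x3a

VAL = 0x3a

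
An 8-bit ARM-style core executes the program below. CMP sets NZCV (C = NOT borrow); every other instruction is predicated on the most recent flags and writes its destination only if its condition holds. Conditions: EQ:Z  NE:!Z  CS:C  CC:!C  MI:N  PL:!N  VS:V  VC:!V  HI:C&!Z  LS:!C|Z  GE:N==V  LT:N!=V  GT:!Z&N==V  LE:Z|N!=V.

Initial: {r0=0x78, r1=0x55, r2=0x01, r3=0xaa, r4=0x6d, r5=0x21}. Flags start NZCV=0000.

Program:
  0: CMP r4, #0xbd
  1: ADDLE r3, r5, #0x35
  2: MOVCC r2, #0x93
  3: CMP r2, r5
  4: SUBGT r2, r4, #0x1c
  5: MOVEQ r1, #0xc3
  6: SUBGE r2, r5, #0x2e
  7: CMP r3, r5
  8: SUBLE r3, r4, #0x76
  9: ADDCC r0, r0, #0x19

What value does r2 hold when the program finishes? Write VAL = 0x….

0: ✓ CMP  NZCV=1001
1: · ADDLE
2: ✓ MOVCC  r2←0x93
3: ✓ CMP  NZCV=0011
4: · SUBGT
5: · MOVEQ
6: · SUBGE
7: ✓ CMP  NZCV=1010
8: ✓ SUBLE  r3←0xf7
9: · ADDCC

VAL = 0x93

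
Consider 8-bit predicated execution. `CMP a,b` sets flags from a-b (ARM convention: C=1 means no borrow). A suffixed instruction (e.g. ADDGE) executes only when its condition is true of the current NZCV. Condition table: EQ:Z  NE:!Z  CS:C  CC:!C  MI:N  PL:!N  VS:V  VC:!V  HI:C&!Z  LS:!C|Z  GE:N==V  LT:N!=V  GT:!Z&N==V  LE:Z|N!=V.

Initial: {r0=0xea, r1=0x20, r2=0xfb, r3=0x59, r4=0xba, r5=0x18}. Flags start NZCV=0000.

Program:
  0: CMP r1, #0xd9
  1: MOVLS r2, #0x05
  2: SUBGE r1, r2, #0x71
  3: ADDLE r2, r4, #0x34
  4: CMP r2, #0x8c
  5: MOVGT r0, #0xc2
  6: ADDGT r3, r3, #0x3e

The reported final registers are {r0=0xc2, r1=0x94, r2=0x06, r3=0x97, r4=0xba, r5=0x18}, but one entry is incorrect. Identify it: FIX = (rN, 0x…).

FIX = (r2, 0x05)

0: ✓ CMP  NZCV=0000
1: ✓ MOVLS  r2←0x05
2: ✓ SUBGE  r1←0x94
3: · ADDLE
4: ✓ CMP  NZCV=0000
5: ✓ MOVGT  r0←0xc2
6: ✓ ADDGT  r3←0x97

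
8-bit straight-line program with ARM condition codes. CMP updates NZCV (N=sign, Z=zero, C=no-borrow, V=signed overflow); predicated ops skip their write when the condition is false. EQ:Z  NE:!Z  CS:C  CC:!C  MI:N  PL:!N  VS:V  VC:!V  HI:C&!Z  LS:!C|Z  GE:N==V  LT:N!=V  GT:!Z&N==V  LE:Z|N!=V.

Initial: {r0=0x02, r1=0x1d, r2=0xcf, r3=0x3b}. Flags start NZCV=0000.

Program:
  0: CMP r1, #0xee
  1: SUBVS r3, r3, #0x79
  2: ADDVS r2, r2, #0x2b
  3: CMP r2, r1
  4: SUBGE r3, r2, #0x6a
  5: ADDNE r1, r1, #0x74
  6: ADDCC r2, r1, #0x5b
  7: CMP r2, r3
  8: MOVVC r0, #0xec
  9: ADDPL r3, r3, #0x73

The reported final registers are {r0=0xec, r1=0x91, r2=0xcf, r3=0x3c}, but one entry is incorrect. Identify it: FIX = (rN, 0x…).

[0] flags=0000 → (cmp)
[1] flags=0000 VS?F → skip
[2] flags=0000 VS?F → skip
[3] flags=1010 → (cmp)
[4] flags=1010 GE?F → skip
[5] flags=1010 NE?T → r1=0x91
[6] flags=1010 CC?F → skip
[7] flags=1010 → (cmp)
[8] flags=1010 VC?T → r0=0xec
[9] flags=1010 PL?F → skip

FIX = (r3, 0x3b)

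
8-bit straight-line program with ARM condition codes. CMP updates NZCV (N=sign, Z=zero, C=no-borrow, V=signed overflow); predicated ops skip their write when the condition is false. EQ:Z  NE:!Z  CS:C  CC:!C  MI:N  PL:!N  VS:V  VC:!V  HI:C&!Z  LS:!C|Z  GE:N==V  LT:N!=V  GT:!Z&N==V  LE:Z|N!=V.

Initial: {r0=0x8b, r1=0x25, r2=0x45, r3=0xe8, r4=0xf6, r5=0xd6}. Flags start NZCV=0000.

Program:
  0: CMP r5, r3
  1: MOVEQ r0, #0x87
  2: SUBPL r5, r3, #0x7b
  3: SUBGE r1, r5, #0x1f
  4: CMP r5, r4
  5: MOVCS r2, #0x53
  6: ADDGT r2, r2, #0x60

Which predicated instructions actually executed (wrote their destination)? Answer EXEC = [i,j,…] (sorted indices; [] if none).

[0] flags=1000 → (cmp)
[1] flags=1000 EQ?F → skip
[2] flags=1000 PL?F → skip
[3] flags=1000 GE?F → skip
[4] flags=1000 → (cmp)
[5] flags=1000 CS?F → skip
[6] flags=1000 GT?F → skip

EXEC = []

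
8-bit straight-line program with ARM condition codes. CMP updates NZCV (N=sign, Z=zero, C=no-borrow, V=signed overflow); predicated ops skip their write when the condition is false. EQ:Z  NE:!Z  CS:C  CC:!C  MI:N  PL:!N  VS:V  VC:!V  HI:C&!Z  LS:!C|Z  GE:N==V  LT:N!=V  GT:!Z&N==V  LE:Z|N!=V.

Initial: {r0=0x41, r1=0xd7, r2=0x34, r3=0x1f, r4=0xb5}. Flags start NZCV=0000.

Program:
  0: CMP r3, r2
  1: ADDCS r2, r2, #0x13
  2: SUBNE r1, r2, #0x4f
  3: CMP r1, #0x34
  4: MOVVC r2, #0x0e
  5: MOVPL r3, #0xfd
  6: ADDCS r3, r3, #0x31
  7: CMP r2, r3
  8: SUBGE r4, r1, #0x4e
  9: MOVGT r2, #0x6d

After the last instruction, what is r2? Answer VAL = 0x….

0: ✓ CMP  NZCV=1000
1: · ADDCS
2: ✓ SUBNE  r1←0xe5
3: ✓ CMP  NZCV=1010
4: ✓ MOVVC  r2←0x0e
5: · MOVPL
6: ✓ ADDCS  r3←0x50
7: ✓ CMP  NZCV=1000
8: · SUBGE
9: · MOVGT

VAL = 0x0e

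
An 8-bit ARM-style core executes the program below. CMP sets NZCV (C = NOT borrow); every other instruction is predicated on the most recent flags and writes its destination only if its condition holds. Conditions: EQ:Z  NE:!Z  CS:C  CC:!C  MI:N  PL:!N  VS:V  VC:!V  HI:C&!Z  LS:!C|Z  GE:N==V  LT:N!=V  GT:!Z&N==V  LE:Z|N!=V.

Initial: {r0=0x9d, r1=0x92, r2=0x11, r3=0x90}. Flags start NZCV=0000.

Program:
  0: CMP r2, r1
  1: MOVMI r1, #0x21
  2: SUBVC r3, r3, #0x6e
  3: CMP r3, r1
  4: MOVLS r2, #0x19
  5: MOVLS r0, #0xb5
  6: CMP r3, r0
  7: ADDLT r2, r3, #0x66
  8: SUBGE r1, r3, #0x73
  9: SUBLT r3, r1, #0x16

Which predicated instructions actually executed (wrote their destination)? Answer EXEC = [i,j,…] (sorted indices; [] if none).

EXEC = [2,4,5,8]

[0] flags=0000 → (cmp)
[1] flags=0000 MI?F → skip
[2] flags=0000 VC?T → r3=0x22
[3] flags=1001 → (cmp)
[4] flags=1001 LS?T → r2=0x19
[5] flags=1001 LS?T → r0=0xb5
[6] flags=0000 → (cmp)
[7] flags=0000 LT?F → skip
[8] flags=0000 GE?T → r1=0xaf
[9] flags=0000 LT?F → skip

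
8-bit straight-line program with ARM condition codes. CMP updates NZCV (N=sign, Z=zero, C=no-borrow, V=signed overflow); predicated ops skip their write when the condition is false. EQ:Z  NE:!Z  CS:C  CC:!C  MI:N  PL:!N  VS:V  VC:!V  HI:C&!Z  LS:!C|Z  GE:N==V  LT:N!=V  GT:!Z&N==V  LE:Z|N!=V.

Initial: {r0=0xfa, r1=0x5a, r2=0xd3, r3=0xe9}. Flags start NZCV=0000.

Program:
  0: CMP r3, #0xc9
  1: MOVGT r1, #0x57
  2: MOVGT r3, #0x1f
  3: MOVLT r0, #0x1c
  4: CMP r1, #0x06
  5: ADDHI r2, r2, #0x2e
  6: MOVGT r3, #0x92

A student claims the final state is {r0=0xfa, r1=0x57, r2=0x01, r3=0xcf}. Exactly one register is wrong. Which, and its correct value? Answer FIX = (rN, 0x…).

0: ✓ CMP  NZCV=0010
1: ✓ MOVGT  r1←0x57
2: ✓ MOVGT  r3←0x1f
3: · MOVLT
4: ✓ CMP  NZCV=0010
5: ✓ ADDHI  r2←0x01
6: ✓ MOVGT  r3←0x92

FIX = (r3, 0x92)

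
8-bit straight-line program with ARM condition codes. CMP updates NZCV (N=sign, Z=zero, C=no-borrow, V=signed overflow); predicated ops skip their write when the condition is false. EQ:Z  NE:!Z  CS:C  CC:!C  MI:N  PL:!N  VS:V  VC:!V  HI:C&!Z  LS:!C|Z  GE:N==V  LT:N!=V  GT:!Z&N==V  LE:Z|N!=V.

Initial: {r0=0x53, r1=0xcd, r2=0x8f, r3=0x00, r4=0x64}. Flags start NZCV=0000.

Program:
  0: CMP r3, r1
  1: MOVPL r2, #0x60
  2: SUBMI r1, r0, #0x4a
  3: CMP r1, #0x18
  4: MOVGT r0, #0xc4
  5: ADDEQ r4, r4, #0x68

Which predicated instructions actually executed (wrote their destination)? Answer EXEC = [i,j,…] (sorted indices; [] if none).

EXEC = [1]

0: ✓ CMP  NZCV=0000
1: ✓ MOVPL  r2←0x60
2: · SUBMI
3: ✓ CMP  NZCV=1010
4: · MOVGT
5: · ADDEQ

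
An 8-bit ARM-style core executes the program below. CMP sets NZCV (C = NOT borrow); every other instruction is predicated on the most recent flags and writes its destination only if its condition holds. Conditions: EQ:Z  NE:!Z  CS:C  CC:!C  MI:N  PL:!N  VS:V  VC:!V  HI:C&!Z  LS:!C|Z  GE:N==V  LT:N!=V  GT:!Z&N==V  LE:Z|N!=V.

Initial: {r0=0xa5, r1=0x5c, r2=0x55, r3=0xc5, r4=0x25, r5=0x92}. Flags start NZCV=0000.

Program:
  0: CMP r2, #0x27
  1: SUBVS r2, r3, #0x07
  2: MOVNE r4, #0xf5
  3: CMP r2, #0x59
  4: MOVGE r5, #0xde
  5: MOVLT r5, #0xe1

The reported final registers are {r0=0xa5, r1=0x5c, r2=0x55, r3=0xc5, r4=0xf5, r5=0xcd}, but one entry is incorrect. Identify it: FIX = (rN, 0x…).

0: ✓ CMP  NZCV=0010
1: · SUBVS
2: ✓ MOVNE  r4←0xf5
3: ✓ CMP  NZCV=1000
4: · MOVGE
5: ✓ MOVLT  r5←0xe1

FIX = (r5, 0xe1)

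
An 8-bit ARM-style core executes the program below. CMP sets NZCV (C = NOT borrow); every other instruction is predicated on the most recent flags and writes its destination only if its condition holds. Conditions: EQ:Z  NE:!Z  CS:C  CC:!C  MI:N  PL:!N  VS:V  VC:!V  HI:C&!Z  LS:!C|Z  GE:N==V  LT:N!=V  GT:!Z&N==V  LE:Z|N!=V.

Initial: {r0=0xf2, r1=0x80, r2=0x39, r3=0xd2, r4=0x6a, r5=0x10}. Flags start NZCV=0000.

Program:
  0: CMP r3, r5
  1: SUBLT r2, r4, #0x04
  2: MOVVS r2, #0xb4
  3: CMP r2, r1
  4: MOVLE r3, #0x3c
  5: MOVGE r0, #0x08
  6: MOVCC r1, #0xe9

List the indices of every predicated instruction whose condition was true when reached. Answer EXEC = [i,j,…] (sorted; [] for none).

0: ✓ CMP  NZCV=1010
1: ✓ SUBLT  r2←0x66
2: · MOVVS
3: ✓ CMP  NZCV=1001
4: · MOVLE
5: ✓ MOVGE  r0←0x08
6: ✓ MOVCC  r1←0xe9

EXEC = [1,5,6]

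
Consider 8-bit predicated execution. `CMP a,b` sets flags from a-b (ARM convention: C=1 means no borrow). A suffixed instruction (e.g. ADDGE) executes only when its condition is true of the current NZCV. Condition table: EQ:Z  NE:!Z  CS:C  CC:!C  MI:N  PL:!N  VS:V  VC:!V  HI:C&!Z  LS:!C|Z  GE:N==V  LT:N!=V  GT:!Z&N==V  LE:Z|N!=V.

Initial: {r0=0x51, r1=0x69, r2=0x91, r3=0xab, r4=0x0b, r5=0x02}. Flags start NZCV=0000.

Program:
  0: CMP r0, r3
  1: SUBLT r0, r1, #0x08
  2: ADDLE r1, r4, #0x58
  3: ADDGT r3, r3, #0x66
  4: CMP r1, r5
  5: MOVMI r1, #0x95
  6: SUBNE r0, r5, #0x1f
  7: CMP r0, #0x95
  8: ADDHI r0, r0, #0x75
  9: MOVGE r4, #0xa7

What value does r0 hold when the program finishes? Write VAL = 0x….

VAL = 0x58

[0] flags=1001 → (cmp)
[1] flags=1001 LT?F → skip
[2] flags=1001 LE?F → skip
[3] flags=1001 GT?T → r3=0x11
[4] flags=0010 → (cmp)
[5] flags=0010 MI?F → skip
[6] flags=0010 NE?T → r0=0xe3
[7] flags=0010 → (cmp)
[8] flags=0010 HI?T → r0=0x58
[9] flags=0010 GE?T → r4=0xa7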